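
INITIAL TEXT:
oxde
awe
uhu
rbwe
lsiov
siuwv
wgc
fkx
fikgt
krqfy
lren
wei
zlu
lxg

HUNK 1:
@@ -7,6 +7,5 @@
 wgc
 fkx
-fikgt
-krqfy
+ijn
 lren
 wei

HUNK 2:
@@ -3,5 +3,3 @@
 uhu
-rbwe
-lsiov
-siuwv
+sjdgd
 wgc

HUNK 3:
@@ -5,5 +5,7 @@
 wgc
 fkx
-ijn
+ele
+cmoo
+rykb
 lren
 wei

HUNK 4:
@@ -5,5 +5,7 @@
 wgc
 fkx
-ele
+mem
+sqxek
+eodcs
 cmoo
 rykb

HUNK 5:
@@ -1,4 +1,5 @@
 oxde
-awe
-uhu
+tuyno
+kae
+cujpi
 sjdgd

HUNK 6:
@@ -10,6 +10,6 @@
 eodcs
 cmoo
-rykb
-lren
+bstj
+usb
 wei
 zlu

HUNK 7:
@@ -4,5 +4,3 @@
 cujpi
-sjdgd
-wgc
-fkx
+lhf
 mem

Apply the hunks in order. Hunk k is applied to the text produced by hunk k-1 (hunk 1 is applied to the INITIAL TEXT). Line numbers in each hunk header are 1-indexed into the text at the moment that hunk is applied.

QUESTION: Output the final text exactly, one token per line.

Hunk 1: at line 7 remove [fikgt,krqfy] add [ijn] -> 13 lines: oxde awe uhu rbwe lsiov siuwv wgc fkx ijn lren wei zlu lxg
Hunk 2: at line 3 remove [rbwe,lsiov,siuwv] add [sjdgd] -> 11 lines: oxde awe uhu sjdgd wgc fkx ijn lren wei zlu lxg
Hunk 3: at line 5 remove [ijn] add [ele,cmoo,rykb] -> 13 lines: oxde awe uhu sjdgd wgc fkx ele cmoo rykb lren wei zlu lxg
Hunk 4: at line 5 remove [ele] add [mem,sqxek,eodcs] -> 15 lines: oxde awe uhu sjdgd wgc fkx mem sqxek eodcs cmoo rykb lren wei zlu lxg
Hunk 5: at line 1 remove [awe,uhu] add [tuyno,kae,cujpi] -> 16 lines: oxde tuyno kae cujpi sjdgd wgc fkx mem sqxek eodcs cmoo rykb lren wei zlu lxg
Hunk 6: at line 10 remove [rykb,lren] add [bstj,usb] -> 16 lines: oxde tuyno kae cujpi sjdgd wgc fkx mem sqxek eodcs cmoo bstj usb wei zlu lxg
Hunk 7: at line 4 remove [sjdgd,wgc,fkx] add [lhf] -> 14 lines: oxde tuyno kae cujpi lhf mem sqxek eodcs cmoo bstj usb wei zlu lxg

Answer: oxde
tuyno
kae
cujpi
lhf
mem
sqxek
eodcs
cmoo
bstj
usb
wei
zlu
lxg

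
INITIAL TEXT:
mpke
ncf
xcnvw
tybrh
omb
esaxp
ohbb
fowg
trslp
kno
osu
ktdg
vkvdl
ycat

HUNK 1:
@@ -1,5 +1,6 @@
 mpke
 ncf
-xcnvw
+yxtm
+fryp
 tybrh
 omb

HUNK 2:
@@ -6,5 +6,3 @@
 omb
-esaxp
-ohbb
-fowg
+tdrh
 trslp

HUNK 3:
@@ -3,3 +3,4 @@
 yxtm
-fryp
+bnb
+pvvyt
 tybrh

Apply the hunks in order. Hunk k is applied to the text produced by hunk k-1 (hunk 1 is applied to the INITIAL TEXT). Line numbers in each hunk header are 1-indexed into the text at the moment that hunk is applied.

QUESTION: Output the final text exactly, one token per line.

Hunk 1: at line 1 remove [xcnvw] add [yxtm,fryp] -> 15 lines: mpke ncf yxtm fryp tybrh omb esaxp ohbb fowg trslp kno osu ktdg vkvdl ycat
Hunk 2: at line 6 remove [esaxp,ohbb,fowg] add [tdrh] -> 13 lines: mpke ncf yxtm fryp tybrh omb tdrh trslp kno osu ktdg vkvdl ycat
Hunk 3: at line 3 remove [fryp] add [bnb,pvvyt] -> 14 lines: mpke ncf yxtm bnb pvvyt tybrh omb tdrh trslp kno osu ktdg vkvdl ycat

Answer: mpke
ncf
yxtm
bnb
pvvyt
tybrh
omb
tdrh
trslp
kno
osu
ktdg
vkvdl
ycat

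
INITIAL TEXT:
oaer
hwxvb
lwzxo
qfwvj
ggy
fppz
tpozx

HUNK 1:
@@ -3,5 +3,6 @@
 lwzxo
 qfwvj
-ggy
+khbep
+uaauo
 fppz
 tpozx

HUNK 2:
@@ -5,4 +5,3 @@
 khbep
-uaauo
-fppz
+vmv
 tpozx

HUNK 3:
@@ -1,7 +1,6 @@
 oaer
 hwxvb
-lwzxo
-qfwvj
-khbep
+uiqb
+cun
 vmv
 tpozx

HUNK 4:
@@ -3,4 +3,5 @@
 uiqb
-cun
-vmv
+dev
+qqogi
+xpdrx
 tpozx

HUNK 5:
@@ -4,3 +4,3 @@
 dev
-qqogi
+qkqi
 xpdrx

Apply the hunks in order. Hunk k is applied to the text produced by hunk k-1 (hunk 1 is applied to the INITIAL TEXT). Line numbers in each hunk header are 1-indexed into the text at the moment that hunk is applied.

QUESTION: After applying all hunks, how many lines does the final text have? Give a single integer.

Hunk 1: at line 3 remove [ggy] add [khbep,uaauo] -> 8 lines: oaer hwxvb lwzxo qfwvj khbep uaauo fppz tpozx
Hunk 2: at line 5 remove [uaauo,fppz] add [vmv] -> 7 lines: oaer hwxvb lwzxo qfwvj khbep vmv tpozx
Hunk 3: at line 1 remove [lwzxo,qfwvj,khbep] add [uiqb,cun] -> 6 lines: oaer hwxvb uiqb cun vmv tpozx
Hunk 4: at line 3 remove [cun,vmv] add [dev,qqogi,xpdrx] -> 7 lines: oaer hwxvb uiqb dev qqogi xpdrx tpozx
Hunk 5: at line 4 remove [qqogi] add [qkqi] -> 7 lines: oaer hwxvb uiqb dev qkqi xpdrx tpozx
Final line count: 7

Answer: 7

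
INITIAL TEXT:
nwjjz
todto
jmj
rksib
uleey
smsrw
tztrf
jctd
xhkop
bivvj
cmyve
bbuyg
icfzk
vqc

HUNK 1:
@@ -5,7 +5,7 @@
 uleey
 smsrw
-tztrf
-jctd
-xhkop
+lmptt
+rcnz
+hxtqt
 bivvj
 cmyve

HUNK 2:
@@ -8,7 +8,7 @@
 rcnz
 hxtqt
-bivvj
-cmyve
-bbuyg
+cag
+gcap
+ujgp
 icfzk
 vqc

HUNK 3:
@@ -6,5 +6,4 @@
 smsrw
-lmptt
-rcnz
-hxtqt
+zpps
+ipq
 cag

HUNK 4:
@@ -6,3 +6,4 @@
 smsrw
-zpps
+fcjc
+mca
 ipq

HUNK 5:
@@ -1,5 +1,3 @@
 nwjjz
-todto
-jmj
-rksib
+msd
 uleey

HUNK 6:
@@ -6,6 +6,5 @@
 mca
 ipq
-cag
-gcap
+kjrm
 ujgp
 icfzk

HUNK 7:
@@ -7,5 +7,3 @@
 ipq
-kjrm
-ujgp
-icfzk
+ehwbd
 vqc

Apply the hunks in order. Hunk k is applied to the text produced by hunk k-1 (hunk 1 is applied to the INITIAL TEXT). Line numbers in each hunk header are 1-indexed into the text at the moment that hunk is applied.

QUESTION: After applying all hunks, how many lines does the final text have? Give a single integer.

Hunk 1: at line 5 remove [tztrf,jctd,xhkop] add [lmptt,rcnz,hxtqt] -> 14 lines: nwjjz todto jmj rksib uleey smsrw lmptt rcnz hxtqt bivvj cmyve bbuyg icfzk vqc
Hunk 2: at line 8 remove [bivvj,cmyve,bbuyg] add [cag,gcap,ujgp] -> 14 lines: nwjjz todto jmj rksib uleey smsrw lmptt rcnz hxtqt cag gcap ujgp icfzk vqc
Hunk 3: at line 6 remove [lmptt,rcnz,hxtqt] add [zpps,ipq] -> 13 lines: nwjjz todto jmj rksib uleey smsrw zpps ipq cag gcap ujgp icfzk vqc
Hunk 4: at line 6 remove [zpps] add [fcjc,mca] -> 14 lines: nwjjz todto jmj rksib uleey smsrw fcjc mca ipq cag gcap ujgp icfzk vqc
Hunk 5: at line 1 remove [todto,jmj,rksib] add [msd] -> 12 lines: nwjjz msd uleey smsrw fcjc mca ipq cag gcap ujgp icfzk vqc
Hunk 6: at line 6 remove [cag,gcap] add [kjrm] -> 11 lines: nwjjz msd uleey smsrw fcjc mca ipq kjrm ujgp icfzk vqc
Hunk 7: at line 7 remove [kjrm,ujgp,icfzk] add [ehwbd] -> 9 lines: nwjjz msd uleey smsrw fcjc mca ipq ehwbd vqc
Final line count: 9

Answer: 9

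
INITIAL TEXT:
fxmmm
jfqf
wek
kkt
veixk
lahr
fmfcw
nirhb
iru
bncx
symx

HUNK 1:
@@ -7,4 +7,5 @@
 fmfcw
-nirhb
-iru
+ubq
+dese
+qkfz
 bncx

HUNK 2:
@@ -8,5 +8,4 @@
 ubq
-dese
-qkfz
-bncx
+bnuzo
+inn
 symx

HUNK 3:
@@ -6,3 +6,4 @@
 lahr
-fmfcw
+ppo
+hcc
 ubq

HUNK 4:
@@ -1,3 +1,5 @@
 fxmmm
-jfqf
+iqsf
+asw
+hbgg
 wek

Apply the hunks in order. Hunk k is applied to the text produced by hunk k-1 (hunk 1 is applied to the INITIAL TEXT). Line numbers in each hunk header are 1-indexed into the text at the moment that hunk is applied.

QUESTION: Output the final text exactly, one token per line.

Answer: fxmmm
iqsf
asw
hbgg
wek
kkt
veixk
lahr
ppo
hcc
ubq
bnuzo
inn
symx

Derivation:
Hunk 1: at line 7 remove [nirhb,iru] add [ubq,dese,qkfz] -> 12 lines: fxmmm jfqf wek kkt veixk lahr fmfcw ubq dese qkfz bncx symx
Hunk 2: at line 8 remove [dese,qkfz,bncx] add [bnuzo,inn] -> 11 lines: fxmmm jfqf wek kkt veixk lahr fmfcw ubq bnuzo inn symx
Hunk 3: at line 6 remove [fmfcw] add [ppo,hcc] -> 12 lines: fxmmm jfqf wek kkt veixk lahr ppo hcc ubq bnuzo inn symx
Hunk 4: at line 1 remove [jfqf] add [iqsf,asw,hbgg] -> 14 lines: fxmmm iqsf asw hbgg wek kkt veixk lahr ppo hcc ubq bnuzo inn symx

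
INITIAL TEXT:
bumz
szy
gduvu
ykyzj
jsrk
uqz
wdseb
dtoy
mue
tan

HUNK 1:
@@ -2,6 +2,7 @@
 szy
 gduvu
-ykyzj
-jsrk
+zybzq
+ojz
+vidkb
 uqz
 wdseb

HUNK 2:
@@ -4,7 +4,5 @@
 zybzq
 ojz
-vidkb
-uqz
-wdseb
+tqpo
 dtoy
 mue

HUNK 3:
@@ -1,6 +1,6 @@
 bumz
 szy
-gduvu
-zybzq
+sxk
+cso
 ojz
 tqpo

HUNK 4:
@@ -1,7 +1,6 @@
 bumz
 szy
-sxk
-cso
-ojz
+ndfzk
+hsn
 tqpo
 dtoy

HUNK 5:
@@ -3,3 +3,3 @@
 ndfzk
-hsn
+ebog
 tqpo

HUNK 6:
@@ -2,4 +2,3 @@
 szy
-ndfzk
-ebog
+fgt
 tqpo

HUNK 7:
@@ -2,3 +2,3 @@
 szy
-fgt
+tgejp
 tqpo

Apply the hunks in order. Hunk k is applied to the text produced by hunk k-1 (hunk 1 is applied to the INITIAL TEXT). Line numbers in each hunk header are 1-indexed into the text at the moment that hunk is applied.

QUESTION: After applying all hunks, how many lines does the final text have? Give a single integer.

Answer: 7

Derivation:
Hunk 1: at line 2 remove [ykyzj,jsrk] add [zybzq,ojz,vidkb] -> 11 lines: bumz szy gduvu zybzq ojz vidkb uqz wdseb dtoy mue tan
Hunk 2: at line 4 remove [vidkb,uqz,wdseb] add [tqpo] -> 9 lines: bumz szy gduvu zybzq ojz tqpo dtoy mue tan
Hunk 3: at line 1 remove [gduvu,zybzq] add [sxk,cso] -> 9 lines: bumz szy sxk cso ojz tqpo dtoy mue tan
Hunk 4: at line 1 remove [sxk,cso,ojz] add [ndfzk,hsn] -> 8 lines: bumz szy ndfzk hsn tqpo dtoy mue tan
Hunk 5: at line 3 remove [hsn] add [ebog] -> 8 lines: bumz szy ndfzk ebog tqpo dtoy mue tan
Hunk 6: at line 2 remove [ndfzk,ebog] add [fgt] -> 7 lines: bumz szy fgt tqpo dtoy mue tan
Hunk 7: at line 2 remove [fgt] add [tgejp] -> 7 lines: bumz szy tgejp tqpo dtoy mue tan
Final line count: 7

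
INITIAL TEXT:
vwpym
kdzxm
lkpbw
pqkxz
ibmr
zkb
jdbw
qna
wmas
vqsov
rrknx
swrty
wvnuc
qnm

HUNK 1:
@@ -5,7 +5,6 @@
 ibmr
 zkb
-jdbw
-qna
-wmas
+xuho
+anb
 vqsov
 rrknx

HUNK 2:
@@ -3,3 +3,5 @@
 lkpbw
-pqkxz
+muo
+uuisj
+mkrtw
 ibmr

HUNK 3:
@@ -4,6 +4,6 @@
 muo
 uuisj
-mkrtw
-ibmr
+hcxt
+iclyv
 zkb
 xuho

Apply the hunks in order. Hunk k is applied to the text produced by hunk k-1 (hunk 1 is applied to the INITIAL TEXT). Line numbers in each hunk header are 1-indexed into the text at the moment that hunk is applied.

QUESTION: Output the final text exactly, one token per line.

Answer: vwpym
kdzxm
lkpbw
muo
uuisj
hcxt
iclyv
zkb
xuho
anb
vqsov
rrknx
swrty
wvnuc
qnm

Derivation:
Hunk 1: at line 5 remove [jdbw,qna,wmas] add [xuho,anb] -> 13 lines: vwpym kdzxm lkpbw pqkxz ibmr zkb xuho anb vqsov rrknx swrty wvnuc qnm
Hunk 2: at line 3 remove [pqkxz] add [muo,uuisj,mkrtw] -> 15 lines: vwpym kdzxm lkpbw muo uuisj mkrtw ibmr zkb xuho anb vqsov rrknx swrty wvnuc qnm
Hunk 3: at line 4 remove [mkrtw,ibmr] add [hcxt,iclyv] -> 15 lines: vwpym kdzxm lkpbw muo uuisj hcxt iclyv zkb xuho anb vqsov rrknx swrty wvnuc qnm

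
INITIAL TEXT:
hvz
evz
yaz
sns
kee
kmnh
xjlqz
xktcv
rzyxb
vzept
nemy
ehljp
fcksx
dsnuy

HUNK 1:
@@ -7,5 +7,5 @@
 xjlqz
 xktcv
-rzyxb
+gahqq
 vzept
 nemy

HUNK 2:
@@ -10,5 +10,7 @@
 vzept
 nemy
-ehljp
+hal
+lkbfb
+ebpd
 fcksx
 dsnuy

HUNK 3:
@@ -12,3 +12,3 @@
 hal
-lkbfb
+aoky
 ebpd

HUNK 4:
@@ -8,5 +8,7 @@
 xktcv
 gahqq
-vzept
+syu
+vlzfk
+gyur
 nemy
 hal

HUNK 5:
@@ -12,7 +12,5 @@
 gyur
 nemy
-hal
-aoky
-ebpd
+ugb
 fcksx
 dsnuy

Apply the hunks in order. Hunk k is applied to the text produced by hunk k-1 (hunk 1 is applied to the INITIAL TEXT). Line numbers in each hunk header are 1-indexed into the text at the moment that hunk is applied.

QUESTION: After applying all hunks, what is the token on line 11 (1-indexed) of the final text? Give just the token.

Hunk 1: at line 7 remove [rzyxb] add [gahqq] -> 14 lines: hvz evz yaz sns kee kmnh xjlqz xktcv gahqq vzept nemy ehljp fcksx dsnuy
Hunk 2: at line 10 remove [ehljp] add [hal,lkbfb,ebpd] -> 16 lines: hvz evz yaz sns kee kmnh xjlqz xktcv gahqq vzept nemy hal lkbfb ebpd fcksx dsnuy
Hunk 3: at line 12 remove [lkbfb] add [aoky] -> 16 lines: hvz evz yaz sns kee kmnh xjlqz xktcv gahqq vzept nemy hal aoky ebpd fcksx dsnuy
Hunk 4: at line 8 remove [vzept] add [syu,vlzfk,gyur] -> 18 lines: hvz evz yaz sns kee kmnh xjlqz xktcv gahqq syu vlzfk gyur nemy hal aoky ebpd fcksx dsnuy
Hunk 5: at line 12 remove [hal,aoky,ebpd] add [ugb] -> 16 lines: hvz evz yaz sns kee kmnh xjlqz xktcv gahqq syu vlzfk gyur nemy ugb fcksx dsnuy
Final line 11: vlzfk

Answer: vlzfk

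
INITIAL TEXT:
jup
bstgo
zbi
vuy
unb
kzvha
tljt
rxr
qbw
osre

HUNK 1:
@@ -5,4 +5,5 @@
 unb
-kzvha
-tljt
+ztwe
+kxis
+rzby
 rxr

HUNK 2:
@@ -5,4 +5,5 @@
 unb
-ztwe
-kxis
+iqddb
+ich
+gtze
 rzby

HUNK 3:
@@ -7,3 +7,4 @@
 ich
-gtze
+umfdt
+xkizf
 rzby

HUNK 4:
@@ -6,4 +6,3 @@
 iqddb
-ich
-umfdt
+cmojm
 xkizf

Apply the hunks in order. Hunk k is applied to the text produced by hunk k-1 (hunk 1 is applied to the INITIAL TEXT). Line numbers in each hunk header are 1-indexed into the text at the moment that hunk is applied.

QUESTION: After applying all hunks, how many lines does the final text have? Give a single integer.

Answer: 12

Derivation:
Hunk 1: at line 5 remove [kzvha,tljt] add [ztwe,kxis,rzby] -> 11 lines: jup bstgo zbi vuy unb ztwe kxis rzby rxr qbw osre
Hunk 2: at line 5 remove [ztwe,kxis] add [iqddb,ich,gtze] -> 12 lines: jup bstgo zbi vuy unb iqddb ich gtze rzby rxr qbw osre
Hunk 3: at line 7 remove [gtze] add [umfdt,xkizf] -> 13 lines: jup bstgo zbi vuy unb iqddb ich umfdt xkizf rzby rxr qbw osre
Hunk 4: at line 6 remove [ich,umfdt] add [cmojm] -> 12 lines: jup bstgo zbi vuy unb iqddb cmojm xkizf rzby rxr qbw osre
Final line count: 12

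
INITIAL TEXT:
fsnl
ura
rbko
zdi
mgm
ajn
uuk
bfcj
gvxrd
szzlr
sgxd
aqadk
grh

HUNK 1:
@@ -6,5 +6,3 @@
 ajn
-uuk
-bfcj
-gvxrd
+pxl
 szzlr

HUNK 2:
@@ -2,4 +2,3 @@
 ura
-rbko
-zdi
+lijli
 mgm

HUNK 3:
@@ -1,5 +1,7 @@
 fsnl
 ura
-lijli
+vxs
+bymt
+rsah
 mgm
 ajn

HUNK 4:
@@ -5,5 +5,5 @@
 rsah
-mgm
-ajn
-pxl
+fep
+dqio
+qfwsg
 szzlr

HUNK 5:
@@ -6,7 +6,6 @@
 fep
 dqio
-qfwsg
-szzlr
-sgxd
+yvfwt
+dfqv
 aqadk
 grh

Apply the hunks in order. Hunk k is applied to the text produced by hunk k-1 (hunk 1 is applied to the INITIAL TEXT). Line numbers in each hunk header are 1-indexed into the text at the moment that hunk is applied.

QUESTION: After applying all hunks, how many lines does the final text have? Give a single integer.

Answer: 11

Derivation:
Hunk 1: at line 6 remove [uuk,bfcj,gvxrd] add [pxl] -> 11 lines: fsnl ura rbko zdi mgm ajn pxl szzlr sgxd aqadk grh
Hunk 2: at line 2 remove [rbko,zdi] add [lijli] -> 10 lines: fsnl ura lijli mgm ajn pxl szzlr sgxd aqadk grh
Hunk 3: at line 1 remove [lijli] add [vxs,bymt,rsah] -> 12 lines: fsnl ura vxs bymt rsah mgm ajn pxl szzlr sgxd aqadk grh
Hunk 4: at line 5 remove [mgm,ajn,pxl] add [fep,dqio,qfwsg] -> 12 lines: fsnl ura vxs bymt rsah fep dqio qfwsg szzlr sgxd aqadk grh
Hunk 5: at line 6 remove [qfwsg,szzlr,sgxd] add [yvfwt,dfqv] -> 11 lines: fsnl ura vxs bymt rsah fep dqio yvfwt dfqv aqadk grh
Final line count: 11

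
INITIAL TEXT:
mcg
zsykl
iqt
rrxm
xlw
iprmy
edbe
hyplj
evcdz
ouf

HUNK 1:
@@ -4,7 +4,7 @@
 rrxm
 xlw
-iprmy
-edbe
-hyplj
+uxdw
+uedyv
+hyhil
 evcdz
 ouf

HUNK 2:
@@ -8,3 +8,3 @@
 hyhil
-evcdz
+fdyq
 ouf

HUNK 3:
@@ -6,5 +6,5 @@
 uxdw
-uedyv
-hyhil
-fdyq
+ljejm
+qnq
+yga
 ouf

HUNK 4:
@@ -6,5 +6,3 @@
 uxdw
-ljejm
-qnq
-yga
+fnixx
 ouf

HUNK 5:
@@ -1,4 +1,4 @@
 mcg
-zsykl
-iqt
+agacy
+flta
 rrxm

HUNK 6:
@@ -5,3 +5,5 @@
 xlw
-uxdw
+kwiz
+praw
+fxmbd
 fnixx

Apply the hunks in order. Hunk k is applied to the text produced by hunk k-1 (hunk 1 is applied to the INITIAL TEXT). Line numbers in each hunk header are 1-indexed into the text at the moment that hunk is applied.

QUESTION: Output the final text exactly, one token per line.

Answer: mcg
agacy
flta
rrxm
xlw
kwiz
praw
fxmbd
fnixx
ouf

Derivation:
Hunk 1: at line 4 remove [iprmy,edbe,hyplj] add [uxdw,uedyv,hyhil] -> 10 lines: mcg zsykl iqt rrxm xlw uxdw uedyv hyhil evcdz ouf
Hunk 2: at line 8 remove [evcdz] add [fdyq] -> 10 lines: mcg zsykl iqt rrxm xlw uxdw uedyv hyhil fdyq ouf
Hunk 3: at line 6 remove [uedyv,hyhil,fdyq] add [ljejm,qnq,yga] -> 10 lines: mcg zsykl iqt rrxm xlw uxdw ljejm qnq yga ouf
Hunk 4: at line 6 remove [ljejm,qnq,yga] add [fnixx] -> 8 lines: mcg zsykl iqt rrxm xlw uxdw fnixx ouf
Hunk 5: at line 1 remove [zsykl,iqt] add [agacy,flta] -> 8 lines: mcg agacy flta rrxm xlw uxdw fnixx ouf
Hunk 6: at line 5 remove [uxdw] add [kwiz,praw,fxmbd] -> 10 lines: mcg agacy flta rrxm xlw kwiz praw fxmbd fnixx ouf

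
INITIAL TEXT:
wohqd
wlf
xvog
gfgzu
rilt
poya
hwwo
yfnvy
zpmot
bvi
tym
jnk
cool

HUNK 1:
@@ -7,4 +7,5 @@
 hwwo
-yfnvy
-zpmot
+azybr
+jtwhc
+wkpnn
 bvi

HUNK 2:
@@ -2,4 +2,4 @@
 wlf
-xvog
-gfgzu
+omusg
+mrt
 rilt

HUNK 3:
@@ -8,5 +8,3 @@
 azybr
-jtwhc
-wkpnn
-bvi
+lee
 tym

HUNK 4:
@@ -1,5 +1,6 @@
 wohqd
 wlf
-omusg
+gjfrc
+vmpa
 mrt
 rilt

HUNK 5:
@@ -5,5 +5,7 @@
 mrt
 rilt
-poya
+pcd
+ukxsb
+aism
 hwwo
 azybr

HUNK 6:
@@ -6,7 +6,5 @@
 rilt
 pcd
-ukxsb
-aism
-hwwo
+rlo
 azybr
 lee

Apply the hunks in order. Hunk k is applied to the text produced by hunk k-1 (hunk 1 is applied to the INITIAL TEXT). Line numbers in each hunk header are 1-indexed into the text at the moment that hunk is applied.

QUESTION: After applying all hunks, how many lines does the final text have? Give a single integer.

Hunk 1: at line 7 remove [yfnvy,zpmot] add [azybr,jtwhc,wkpnn] -> 14 lines: wohqd wlf xvog gfgzu rilt poya hwwo azybr jtwhc wkpnn bvi tym jnk cool
Hunk 2: at line 2 remove [xvog,gfgzu] add [omusg,mrt] -> 14 lines: wohqd wlf omusg mrt rilt poya hwwo azybr jtwhc wkpnn bvi tym jnk cool
Hunk 3: at line 8 remove [jtwhc,wkpnn,bvi] add [lee] -> 12 lines: wohqd wlf omusg mrt rilt poya hwwo azybr lee tym jnk cool
Hunk 4: at line 1 remove [omusg] add [gjfrc,vmpa] -> 13 lines: wohqd wlf gjfrc vmpa mrt rilt poya hwwo azybr lee tym jnk cool
Hunk 5: at line 5 remove [poya] add [pcd,ukxsb,aism] -> 15 lines: wohqd wlf gjfrc vmpa mrt rilt pcd ukxsb aism hwwo azybr lee tym jnk cool
Hunk 6: at line 6 remove [ukxsb,aism,hwwo] add [rlo] -> 13 lines: wohqd wlf gjfrc vmpa mrt rilt pcd rlo azybr lee tym jnk cool
Final line count: 13

Answer: 13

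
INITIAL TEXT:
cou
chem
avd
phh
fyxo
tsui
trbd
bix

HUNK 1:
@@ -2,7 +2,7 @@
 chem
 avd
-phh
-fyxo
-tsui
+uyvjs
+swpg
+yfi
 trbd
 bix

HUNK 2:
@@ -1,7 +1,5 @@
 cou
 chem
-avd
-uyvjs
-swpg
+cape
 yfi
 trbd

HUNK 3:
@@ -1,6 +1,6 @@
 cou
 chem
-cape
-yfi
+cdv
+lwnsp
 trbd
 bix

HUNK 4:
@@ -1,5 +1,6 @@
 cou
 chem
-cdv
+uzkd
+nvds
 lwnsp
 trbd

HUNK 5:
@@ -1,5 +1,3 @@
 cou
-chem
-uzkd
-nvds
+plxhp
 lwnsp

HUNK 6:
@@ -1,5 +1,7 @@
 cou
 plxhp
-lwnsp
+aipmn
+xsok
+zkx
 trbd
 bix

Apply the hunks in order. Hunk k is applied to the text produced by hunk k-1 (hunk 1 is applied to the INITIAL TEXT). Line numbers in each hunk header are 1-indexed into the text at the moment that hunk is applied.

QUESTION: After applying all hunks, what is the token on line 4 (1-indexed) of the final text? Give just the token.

Hunk 1: at line 2 remove [phh,fyxo,tsui] add [uyvjs,swpg,yfi] -> 8 lines: cou chem avd uyvjs swpg yfi trbd bix
Hunk 2: at line 1 remove [avd,uyvjs,swpg] add [cape] -> 6 lines: cou chem cape yfi trbd bix
Hunk 3: at line 1 remove [cape,yfi] add [cdv,lwnsp] -> 6 lines: cou chem cdv lwnsp trbd bix
Hunk 4: at line 1 remove [cdv] add [uzkd,nvds] -> 7 lines: cou chem uzkd nvds lwnsp trbd bix
Hunk 5: at line 1 remove [chem,uzkd,nvds] add [plxhp] -> 5 lines: cou plxhp lwnsp trbd bix
Hunk 6: at line 1 remove [lwnsp] add [aipmn,xsok,zkx] -> 7 lines: cou plxhp aipmn xsok zkx trbd bix
Final line 4: xsok

Answer: xsok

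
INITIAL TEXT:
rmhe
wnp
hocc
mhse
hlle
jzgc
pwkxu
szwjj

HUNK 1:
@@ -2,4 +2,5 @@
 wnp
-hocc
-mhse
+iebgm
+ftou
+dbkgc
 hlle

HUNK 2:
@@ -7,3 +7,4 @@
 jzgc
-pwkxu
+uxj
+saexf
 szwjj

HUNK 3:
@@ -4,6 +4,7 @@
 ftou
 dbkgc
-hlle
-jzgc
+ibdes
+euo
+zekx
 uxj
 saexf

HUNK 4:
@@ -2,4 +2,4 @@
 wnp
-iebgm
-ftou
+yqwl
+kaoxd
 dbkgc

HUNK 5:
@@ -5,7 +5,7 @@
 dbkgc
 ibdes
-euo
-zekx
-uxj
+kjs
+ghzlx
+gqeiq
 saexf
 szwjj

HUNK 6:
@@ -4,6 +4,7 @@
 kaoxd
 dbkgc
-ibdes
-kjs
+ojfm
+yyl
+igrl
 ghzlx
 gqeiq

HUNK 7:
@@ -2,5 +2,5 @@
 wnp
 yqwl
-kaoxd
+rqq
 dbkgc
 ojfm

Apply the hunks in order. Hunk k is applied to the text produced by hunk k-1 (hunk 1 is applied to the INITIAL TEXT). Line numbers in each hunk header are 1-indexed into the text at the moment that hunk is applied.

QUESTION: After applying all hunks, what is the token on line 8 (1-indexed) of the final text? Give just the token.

Answer: igrl

Derivation:
Hunk 1: at line 2 remove [hocc,mhse] add [iebgm,ftou,dbkgc] -> 9 lines: rmhe wnp iebgm ftou dbkgc hlle jzgc pwkxu szwjj
Hunk 2: at line 7 remove [pwkxu] add [uxj,saexf] -> 10 lines: rmhe wnp iebgm ftou dbkgc hlle jzgc uxj saexf szwjj
Hunk 3: at line 4 remove [hlle,jzgc] add [ibdes,euo,zekx] -> 11 lines: rmhe wnp iebgm ftou dbkgc ibdes euo zekx uxj saexf szwjj
Hunk 4: at line 2 remove [iebgm,ftou] add [yqwl,kaoxd] -> 11 lines: rmhe wnp yqwl kaoxd dbkgc ibdes euo zekx uxj saexf szwjj
Hunk 5: at line 5 remove [euo,zekx,uxj] add [kjs,ghzlx,gqeiq] -> 11 lines: rmhe wnp yqwl kaoxd dbkgc ibdes kjs ghzlx gqeiq saexf szwjj
Hunk 6: at line 4 remove [ibdes,kjs] add [ojfm,yyl,igrl] -> 12 lines: rmhe wnp yqwl kaoxd dbkgc ojfm yyl igrl ghzlx gqeiq saexf szwjj
Hunk 7: at line 2 remove [kaoxd] add [rqq] -> 12 lines: rmhe wnp yqwl rqq dbkgc ojfm yyl igrl ghzlx gqeiq saexf szwjj
Final line 8: igrl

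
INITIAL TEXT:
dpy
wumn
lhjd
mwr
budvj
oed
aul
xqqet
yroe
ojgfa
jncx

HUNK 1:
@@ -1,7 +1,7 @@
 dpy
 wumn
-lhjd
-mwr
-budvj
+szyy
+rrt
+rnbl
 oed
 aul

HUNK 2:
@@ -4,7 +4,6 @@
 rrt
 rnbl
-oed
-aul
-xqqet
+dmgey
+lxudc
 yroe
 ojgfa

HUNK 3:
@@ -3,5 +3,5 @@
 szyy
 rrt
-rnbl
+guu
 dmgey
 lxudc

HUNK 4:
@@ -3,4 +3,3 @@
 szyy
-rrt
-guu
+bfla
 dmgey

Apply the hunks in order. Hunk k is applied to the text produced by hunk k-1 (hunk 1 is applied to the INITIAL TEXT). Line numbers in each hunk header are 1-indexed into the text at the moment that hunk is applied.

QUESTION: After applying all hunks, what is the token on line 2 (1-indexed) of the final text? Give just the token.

Hunk 1: at line 1 remove [lhjd,mwr,budvj] add [szyy,rrt,rnbl] -> 11 lines: dpy wumn szyy rrt rnbl oed aul xqqet yroe ojgfa jncx
Hunk 2: at line 4 remove [oed,aul,xqqet] add [dmgey,lxudc] -> 10 lines: dpy wumn szyy rrt rnbl dmgey lxudc yroe ojgfa jncx
Hunk 3: at line 3 remove [rnbl] add [guu] -> 10 lines: dpy wumn szyy rrt guu dmgey lxudc yroe ojgfa jncx
Hunk 4: at line 3 remove [rrt,guu] add [bfla] -> 9 lines: dpy wumn szyy bfla dmgey lxudc yroe ojgfa jncx
Final line 2: wumn

Answer: wumn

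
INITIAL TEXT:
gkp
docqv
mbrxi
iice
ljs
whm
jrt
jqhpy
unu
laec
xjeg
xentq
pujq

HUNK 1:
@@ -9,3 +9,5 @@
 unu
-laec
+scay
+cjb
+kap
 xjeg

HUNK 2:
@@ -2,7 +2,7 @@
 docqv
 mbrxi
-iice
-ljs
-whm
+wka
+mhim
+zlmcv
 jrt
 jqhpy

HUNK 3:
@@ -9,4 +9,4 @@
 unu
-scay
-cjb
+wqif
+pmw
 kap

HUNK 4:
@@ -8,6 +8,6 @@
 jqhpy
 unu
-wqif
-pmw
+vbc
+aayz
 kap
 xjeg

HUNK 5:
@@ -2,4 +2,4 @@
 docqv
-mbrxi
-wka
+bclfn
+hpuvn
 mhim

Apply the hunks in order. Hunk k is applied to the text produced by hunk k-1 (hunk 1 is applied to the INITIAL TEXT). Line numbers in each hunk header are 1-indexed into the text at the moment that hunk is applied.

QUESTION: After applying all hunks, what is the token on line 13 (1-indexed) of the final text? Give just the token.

Answer: xjeg

Derivation:
Hunk 1: at line 9 remove [laec] add [scay,cjb,kap] -> 15 lines: gkp docqv mbrxi iice ljs whm jrt jqhpy unu scay cjb kap xjeg xentq pujq
Hunk 2: at line 2 remove [iice,ljs,whm] add [wka,mhim,zlmcv] -> 15 lines: gkp docqv mbrxi wka mhim zlmcv jrt jqhpy unu scay cjb kap xjeg xentq pujq
Hunk 3: at line 9 remove [scay,cjb] add [wqif,pmw] -> 15 lines: gkp docqv mbrxi wka mhim zlmcv jrt jqhpy unu wqif pmw kap xjeg xentq pujq
Hunk 4: at line 8 remove [wqif,pmw] add [vbc,aayz] -> 15 lines: gkp docqv mbrxi wka mhim zlmcv jrt jqhpy unu vbc aayz kap xjeg xentq pujq
Hunk 5: at line 2 remove [mbrxi,wka] add [bclfn,hpuvn] -> 15 lines: gkp docqv bclfn hpuvn mhim zlmcv jrt jqhpy unu vbc aayz kap xjeg xentq pujq
Final line 13: xjeg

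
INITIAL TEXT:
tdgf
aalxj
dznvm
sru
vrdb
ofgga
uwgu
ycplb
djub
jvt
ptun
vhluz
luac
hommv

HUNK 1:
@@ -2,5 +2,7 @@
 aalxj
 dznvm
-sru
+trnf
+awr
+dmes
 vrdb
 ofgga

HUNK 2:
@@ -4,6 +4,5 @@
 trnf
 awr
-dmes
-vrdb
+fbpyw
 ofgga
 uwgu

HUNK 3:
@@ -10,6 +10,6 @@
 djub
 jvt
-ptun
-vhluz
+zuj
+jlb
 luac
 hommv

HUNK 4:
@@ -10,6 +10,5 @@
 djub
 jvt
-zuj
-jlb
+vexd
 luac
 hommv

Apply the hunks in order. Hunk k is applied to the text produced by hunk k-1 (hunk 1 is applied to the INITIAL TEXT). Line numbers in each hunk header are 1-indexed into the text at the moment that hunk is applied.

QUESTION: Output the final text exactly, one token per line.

Hunk 1: at line 2 remove [sru] add [trnf,awr,dmes] -> 16 lines: tdgf aalxj dznvm trnf awr dmes vrdb ofgga uwgu ycplb djub jvt ptun vhluz luac hommv
Hunk 2: at line 4 remove [dmes,vrdb] add [fbpyw] -> 15 lines: tdgf aalxj dznvm trnf awr fbpyw ofgga uwgu ycplb djub jvt ptun vhluz luac hommv
Hunk 3: at line 10 remove [ptun,vhluz] add [zuj,jlb] -> 15 lines: tdgf aalxj dznvm trnf awr fbpyw ofgga uwgu ycplb djub jvt zuj jlb luac hommv
Hunk 4: at line 10 remove [zuj,jlb] add [vexd] -> 14 lines: tdgf aalxj dznvm trnf awr fbpyw ofgga uwgu ycplb djub jvt vexd luac hommv

Answer: tdgf
aalxj
dznvm
trnf
awr
fbpyw
ofgga
uwgu
ycplb
djub
jvt
vexd
luac
hommv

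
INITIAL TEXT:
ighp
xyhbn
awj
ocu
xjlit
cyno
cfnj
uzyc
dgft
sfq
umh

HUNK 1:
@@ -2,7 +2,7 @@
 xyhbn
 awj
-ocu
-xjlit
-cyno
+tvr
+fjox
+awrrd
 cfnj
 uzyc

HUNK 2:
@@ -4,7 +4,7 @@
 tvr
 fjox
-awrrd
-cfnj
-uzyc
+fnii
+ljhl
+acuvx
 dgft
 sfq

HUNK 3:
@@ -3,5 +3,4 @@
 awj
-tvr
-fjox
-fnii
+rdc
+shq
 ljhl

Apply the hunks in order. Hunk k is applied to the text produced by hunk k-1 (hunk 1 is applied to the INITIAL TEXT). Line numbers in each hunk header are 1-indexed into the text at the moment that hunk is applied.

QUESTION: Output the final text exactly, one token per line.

Answer: ighp
xyhbn
awj
rdc
shq
ljhl
acuvx
dgft
sfq
umh

Derivation:
Hunk 1: at line 2 remove [ocu,xjlit,cyno] add [tvr,fjox,awrrd] -> 11 lines: ighp xyhbn awj tvr fjox awrrd cfnj uzyc dgft sfq umh
Hunk 2: at line 4 remove [awrrd,cfnj,uzyc] add [fnii,ljhl,acuvx] -> 11 lines: ighp xyhbn awj tvr fjox fnii ljhl acuvx dgft sfq umh
Hunk 3: at line 3 remove [tvr,fjox,fnii] add [rdc,shq] -> 10 lines: ighp xyhbn awj rdc shq ljhl acuvx dgft sfq umh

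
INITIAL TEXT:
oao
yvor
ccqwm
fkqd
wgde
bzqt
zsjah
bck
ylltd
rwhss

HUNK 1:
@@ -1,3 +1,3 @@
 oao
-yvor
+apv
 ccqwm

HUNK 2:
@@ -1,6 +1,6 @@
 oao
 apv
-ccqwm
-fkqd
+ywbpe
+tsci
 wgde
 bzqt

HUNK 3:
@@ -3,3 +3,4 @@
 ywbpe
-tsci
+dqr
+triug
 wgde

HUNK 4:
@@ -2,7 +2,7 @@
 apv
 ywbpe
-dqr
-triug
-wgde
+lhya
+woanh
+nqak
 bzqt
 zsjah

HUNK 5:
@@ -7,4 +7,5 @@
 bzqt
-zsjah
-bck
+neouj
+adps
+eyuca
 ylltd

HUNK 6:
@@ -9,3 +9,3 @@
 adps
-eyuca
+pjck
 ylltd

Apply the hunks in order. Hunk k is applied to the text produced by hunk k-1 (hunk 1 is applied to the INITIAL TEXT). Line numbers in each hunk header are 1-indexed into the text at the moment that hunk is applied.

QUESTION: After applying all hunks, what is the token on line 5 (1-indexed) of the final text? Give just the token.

Answer: woanh

Derivation:
Hunk 1: at line 1 remove [yvor] add [apv] -> 10 lines: oao apv ccqwm fkqd wgde bzqt zsjah bck ylltd rwhss
Hunk 2: at line 1 remove [ccqwm,fkqd] add [ywbpe,tsci] -> 10 lines: oao apv ywbpe tsci wgde bzqt zsjah bck ylltd rwhss
Hunk 3: at line 3 remove [tsci] add [dqr,triug] -> 11 lines: oao apv ywbpe dqr triug wgde bzqt zsjah bck ylltd rwhss
Hunk 4: at line 2 remove [dqr,triug,wgde] add [lhya,woanh,nqak] -> 11 lines: oao apv ywbpe lhya woanh nqak bzqt zsjah bck ylltd rwhss
Hunk 5: at line 7 remove [zsjah,bck] add [neouj,adps,eyuca] -> 12 lines: oao apv ywbpe lhya woanh nqak bzqt neouj adps eyuca ylltd rwhss
Hunk 6: at line 9 remove [eyuca] add [pjck] -> 12 lines: oao apv ywbpe lhya woanh nqak bzqt neouj adps pjck ylltd rwhss
Final line 5: woanh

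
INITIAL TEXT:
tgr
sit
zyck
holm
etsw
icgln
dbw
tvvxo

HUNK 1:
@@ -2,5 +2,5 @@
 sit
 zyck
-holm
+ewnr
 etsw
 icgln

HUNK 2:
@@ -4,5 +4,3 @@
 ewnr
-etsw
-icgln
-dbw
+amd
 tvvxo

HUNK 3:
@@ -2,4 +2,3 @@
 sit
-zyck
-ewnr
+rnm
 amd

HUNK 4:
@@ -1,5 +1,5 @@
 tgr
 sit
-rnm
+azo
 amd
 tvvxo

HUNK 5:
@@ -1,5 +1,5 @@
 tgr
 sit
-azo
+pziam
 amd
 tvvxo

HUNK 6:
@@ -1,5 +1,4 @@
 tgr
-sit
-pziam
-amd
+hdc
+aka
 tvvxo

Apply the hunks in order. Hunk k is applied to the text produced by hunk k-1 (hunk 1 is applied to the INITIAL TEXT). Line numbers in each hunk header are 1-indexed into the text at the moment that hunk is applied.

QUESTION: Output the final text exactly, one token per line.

Hunk 1: at line 2 remove [holm] add [ewnr] -> 8 lines: tgr sit zyck ewnr etsw icgln dbw tvvxo
Hunk 2: at line 4 remove [etsw,icgln,dbw] add [amd] -> 6 lines: tgr sit zyck ewnr amd tvvxo
Hunk 3: at line 2 remove [zyck,ewnr] add [rnm] -> 5 lines: tgr sit rnm amd tvvxo
Hunk 4: at line 1 remove [rnm] add [azo] -> 5 lines: tgr sit azo amd tvvxo
Hunk 5: at line 1 remove [azo] add [pziam] -> 5 lines: tgr sit pziam amd tvvxo
Hunk 6: at line 1 remove [sit,pziam,amd] add [hdc,aka] -> 4 lines: tgr hdc aka tvvxo

Answer: tgr
hdc
aka
tvvxo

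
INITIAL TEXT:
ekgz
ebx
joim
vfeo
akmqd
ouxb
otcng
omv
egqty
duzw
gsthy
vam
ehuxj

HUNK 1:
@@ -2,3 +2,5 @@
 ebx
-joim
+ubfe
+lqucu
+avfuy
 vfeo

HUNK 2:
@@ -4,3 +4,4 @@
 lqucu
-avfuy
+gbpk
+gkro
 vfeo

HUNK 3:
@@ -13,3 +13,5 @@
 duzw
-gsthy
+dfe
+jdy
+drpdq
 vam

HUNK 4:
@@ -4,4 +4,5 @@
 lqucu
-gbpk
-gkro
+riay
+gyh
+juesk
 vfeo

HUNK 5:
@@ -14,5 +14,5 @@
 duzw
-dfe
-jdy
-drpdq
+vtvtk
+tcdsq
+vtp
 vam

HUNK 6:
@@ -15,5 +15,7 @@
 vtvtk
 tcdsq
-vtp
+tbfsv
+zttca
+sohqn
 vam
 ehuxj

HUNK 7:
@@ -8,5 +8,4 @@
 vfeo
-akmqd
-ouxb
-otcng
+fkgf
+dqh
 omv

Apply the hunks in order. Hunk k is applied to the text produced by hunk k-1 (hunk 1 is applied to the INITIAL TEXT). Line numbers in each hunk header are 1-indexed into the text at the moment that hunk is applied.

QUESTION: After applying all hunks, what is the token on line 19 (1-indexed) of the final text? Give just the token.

Answer: vam

Derivation:
Hunk 1: at line 2 remove [joim] add [ubfe,lqucu,avfuy] -> 15 lines: ekgz ebx ubfe lqucu avfuy vfeo akmqd ouxb otcng omv egqty duzw gsthy vam ehuxj
Hunk 2: at line 4 remove [avfuy] add [gbpk,gkro] -> 16 lines: ekgz ebx ubfe lqucu gbpk gkro vfeo akmqd ouxb otcng omv egqty duzw gsthy vam ehuxj
Hunk 3: at line 13 remove [gsthy] add [dfe,jdy,drpdq] -> 18 lines: ekgz ebx ubfe lqucu gbpk gkro vfeo akmqd ouxb otcng omv egqty duzw dfe jdy drpdq vam ehuxj
Hunk 4: at line 4 remove [gbpk,gkro] add [riay,gyh,juesk] -> 19 lines: ekgz ebx ubfe lqucu riay gyh juesk vfeo akmqd ouxb otcng omv egqty duzw dfe jdy drpdq vam ehuxj
Hunk 5: at line 14 remove [dfe,jdy,drpdq] add [vtvtk,tcdsq,vtp] -> 19 lines: ekgz ebx ubfe lqucu riay gyh juesk vfeo akmqd ouxb otcng omv egqty duzw vtvtk tcdsq vtp vam ehuxj
Hunk 6: at line 15 remove [vtp] add [tbfsv,zttca,sohqn] -> 21 lines: ekgz ebx ubfe lqucu riay gyh juesk vfeo akmqd ouxb otcng omv egqty duzw vtvtk tcdsq tbfsv zttca sohqn vam ehuxj
Hunk 7: at line 8 remove [akmqd,ouxb,otcng] add [fkgf,dqh] -> 20 lines: ekgz ebx ubfe lqucu riay gyh juesk vfeo fkgf dqh omv egqty duzw vtvtk tcdsq tbfsv zttca sohqn vam ehuxj
Final line 19: vam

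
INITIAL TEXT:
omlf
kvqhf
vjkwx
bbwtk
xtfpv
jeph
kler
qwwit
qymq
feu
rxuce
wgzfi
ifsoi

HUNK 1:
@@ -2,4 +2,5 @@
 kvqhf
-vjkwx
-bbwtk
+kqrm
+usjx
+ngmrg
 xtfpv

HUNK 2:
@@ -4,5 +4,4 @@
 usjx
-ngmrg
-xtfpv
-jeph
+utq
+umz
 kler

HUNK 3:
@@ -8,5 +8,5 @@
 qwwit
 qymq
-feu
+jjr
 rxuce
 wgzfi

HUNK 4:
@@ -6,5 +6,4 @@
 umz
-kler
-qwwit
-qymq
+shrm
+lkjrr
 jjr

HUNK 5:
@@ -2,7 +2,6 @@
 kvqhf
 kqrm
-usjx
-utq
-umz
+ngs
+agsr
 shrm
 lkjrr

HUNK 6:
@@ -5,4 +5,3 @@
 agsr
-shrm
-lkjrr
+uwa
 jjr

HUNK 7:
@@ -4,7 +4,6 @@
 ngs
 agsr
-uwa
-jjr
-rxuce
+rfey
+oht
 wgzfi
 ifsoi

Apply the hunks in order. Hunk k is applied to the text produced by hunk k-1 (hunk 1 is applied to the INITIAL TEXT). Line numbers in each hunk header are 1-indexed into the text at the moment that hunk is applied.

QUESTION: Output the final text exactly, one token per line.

Hunk 1: at line 2 remove [vjkwx,bbwtk] add [kqrm,usjx,ngmrg] -> 14 lines: omlf kvqhf kqrm usjx ngmrg xtfpv jeph kler qwwit qymq feu rxuce wgzfi ifsoi
Hunk 2: at line 4 remove [ngmrg,xtfpv,jeph] add [utq,umz] -> 13 lines: omlf kvqhf kqrm usjx utq umz kler qwwit qymq feu rxuce wgzfi ifsoi
Hunk 3: at line 8 remove [feu] add [jjr] -> 13 lines: omlf kvqhf kqrm usjx utq umz kler qwwit qymq jjr rxuce wgzfi ifsoi
Hunk 4: at line 6 remove [kler,qwwit,qymq] add [shrm,lkjrr] -> 12 lines: omlf kvqhf kqrm usjx utq umz shrm lkjrr jjr rxuce wgzfi ifsoi
Hunk 5: at line 2 remove [usjx,utq,umz] add [ngs,agsr] -> 11 lines: omlf kvqhf kqrm ngs agsr shrm lkjrr jjr rxuce wgzfi ifsoi
Hunk 6: at line 5 remove [shrm,lkjrr] add [uwa] -> 10 lines: omlf kvqhf kqrm ngs agsr uwa jjr rxuce wgzfi ifsoi
Hunk 7: at line 4 remove [uwa,jjr,rxuce] add [rfey,oht] -> 9 lines: omlf kvqhf kqrm ngs agsr rfey oht wgzfi ifsoi

Answer: omlf
kvqhf
kqrm
ngs
agsr
rfey
oht
wgzfi
ifsoi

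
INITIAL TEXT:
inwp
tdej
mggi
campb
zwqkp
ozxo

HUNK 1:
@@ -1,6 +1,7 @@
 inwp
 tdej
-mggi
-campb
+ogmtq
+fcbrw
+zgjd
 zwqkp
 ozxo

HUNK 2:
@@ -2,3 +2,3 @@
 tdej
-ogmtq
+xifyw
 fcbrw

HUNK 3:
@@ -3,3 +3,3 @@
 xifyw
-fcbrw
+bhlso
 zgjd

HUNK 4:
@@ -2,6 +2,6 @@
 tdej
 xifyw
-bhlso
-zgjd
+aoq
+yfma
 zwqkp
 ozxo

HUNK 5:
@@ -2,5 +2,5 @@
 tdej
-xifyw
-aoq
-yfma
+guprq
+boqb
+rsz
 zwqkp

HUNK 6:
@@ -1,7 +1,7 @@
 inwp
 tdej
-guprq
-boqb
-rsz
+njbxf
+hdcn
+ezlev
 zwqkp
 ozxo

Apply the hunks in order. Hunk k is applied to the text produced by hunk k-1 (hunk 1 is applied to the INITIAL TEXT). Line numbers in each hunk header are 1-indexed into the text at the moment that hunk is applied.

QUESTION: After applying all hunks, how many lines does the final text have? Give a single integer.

Hunk 1: at line 1 remove [mggi,campb] add [ogmtq,fcbrw,zgjd] -> 7 lines: inwp tdej ogmtq fcbrw zgjd zwqkp ozxo
Hunk 2: at line 2 remove [ogmtq] add [xifyw] -> 7 lines: inwp tdej xifyw fcbrw zgjd zwqkp ozxo
Hunk 3: at line 3 remove [fcbrw] add [bhlso] -> 7 lines: inwp tdej xifyw bhlso zgjd zwqkp ozxo
Hunk 4: at line 2 remove [bhlso,zgjd] add [aoq,yfma] -> 7 lines: inwp tdej xifyw aoq yfma zwqkp ozxo
Hunk 5: at line 2 remove [xifyw,aoq,yfma] add [guprq,boqb,rsz] -> 7 lines: inwp tdej guprq boqb rsz zwqkp ozxo
Hunk 6: at line 1 remove [guprq,boqb,rsz] add [njbxf,hdcn,ezlev] -> 7 lines: inwp tdej njbxf hdcn ezlev zwqkp ozxo
Final line count: 7

Answer: 7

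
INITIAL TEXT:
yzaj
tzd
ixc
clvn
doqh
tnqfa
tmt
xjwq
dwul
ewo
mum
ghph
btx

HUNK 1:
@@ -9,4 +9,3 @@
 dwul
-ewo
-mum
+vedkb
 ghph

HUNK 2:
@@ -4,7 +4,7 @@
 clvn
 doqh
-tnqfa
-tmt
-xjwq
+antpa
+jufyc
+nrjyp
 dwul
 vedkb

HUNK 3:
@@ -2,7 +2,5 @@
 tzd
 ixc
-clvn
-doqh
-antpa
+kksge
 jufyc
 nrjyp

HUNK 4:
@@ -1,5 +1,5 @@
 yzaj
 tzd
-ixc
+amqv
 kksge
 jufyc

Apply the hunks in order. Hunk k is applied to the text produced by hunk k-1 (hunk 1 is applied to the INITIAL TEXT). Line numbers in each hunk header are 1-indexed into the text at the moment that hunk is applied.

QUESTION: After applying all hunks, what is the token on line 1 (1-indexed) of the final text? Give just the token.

Answer: yzaj

Derivation:
Hunk 1: at line 9 remove [ewo,mum] add [vedkb] -> 12 lines: yzaj tzd ixc clvn doqh tnqfa tmt xjwq dwul vedkb ghph btx
Hunk 2: at line 4 remove [tnqfa,tmt,xjwq] add [antpa,jufyc,nrjyp] -> 12 lines: yzaj tzd ixc clvn doqh antpa jufyc nrjyp dwul vedkb ghph btx
Hunk 3: at line 2 remove [clvn,doqh,antpa] add [kksge] -> 10 lines: yzaj tzd ixc kksge jufyc nrjyp dwul vedkb ghph btx
Hunk 4: at line 1 remove [ixc] add [amqv] -> 10 lines: yzaj tzd amqv kksge jufyc nrjyp dwul vedkb ghph btx
Final line 1: yzaj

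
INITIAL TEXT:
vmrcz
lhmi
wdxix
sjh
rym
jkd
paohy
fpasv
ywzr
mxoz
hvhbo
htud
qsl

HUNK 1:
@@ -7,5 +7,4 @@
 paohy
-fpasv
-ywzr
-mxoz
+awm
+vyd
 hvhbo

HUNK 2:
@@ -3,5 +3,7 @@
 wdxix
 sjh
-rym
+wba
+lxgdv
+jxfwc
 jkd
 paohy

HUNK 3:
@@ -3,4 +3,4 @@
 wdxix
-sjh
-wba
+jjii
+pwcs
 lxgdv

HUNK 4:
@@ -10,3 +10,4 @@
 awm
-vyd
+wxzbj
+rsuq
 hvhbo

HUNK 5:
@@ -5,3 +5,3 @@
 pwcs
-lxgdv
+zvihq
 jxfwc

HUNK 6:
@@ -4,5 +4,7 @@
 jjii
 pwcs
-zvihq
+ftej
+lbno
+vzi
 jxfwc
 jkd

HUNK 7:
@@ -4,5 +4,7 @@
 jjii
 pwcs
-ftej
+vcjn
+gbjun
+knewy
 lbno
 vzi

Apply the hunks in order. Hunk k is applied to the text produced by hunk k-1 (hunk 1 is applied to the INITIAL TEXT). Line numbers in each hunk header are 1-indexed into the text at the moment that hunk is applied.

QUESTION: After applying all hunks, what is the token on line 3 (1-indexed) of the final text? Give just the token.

Answer: wdxix

Derivation:
Hunk 1: at line 7 remove [fpasv,ywzr,mxoz] add [awm,vyd] -> 12 lines: vmrcz lhmi wdxix sjh rym jkd paohy awm vyd hvhbo htud qsl
Hunk 2: at line 3 remove [rym] add [wba,lxgdv,jxfwc] -> 14 lines: vmrcz lhmi wdxix sjh wba lxgdv jxfwc jkd paohy awm vyd hvhbo htud qsl
Hunk 3: at line 3 remove [sjh,wba] add [jjii,pwcs] -> 14 lines: vmrcz lhmi wdxix jjii pwcs lxgdv jxfwc jkd paohy awm vyd hvhbo htud qsl
Hunk 4: at line 10 remove [vyd] add [wxzbj,rsuq] -> 15 lines: vmrcz lhmi wdxix jjii pwcs lxgdv jxfwc jkd paohy awm wxzbj rsuq hvhbo htud qsl
Hunk 5: at line 5 remove [lxgdv] add [zvihq] -> 15 lines: vmrcz lhmi wdxix jjii pwcs zvihq jxfwc jkd paohy awm wxzbj rsuq hvhbo htud qsl
Hunk 6: at line 4 remove [zvihq] add [ftej,lbno,vzi] -> 17 lines: vmrcz lhmi wdxix jjii pwcs ftej lbno vzi jxfwc jkd paohy awm wxzbj rsuq hvhbo htud qsl
Hunk 7: at line 4 remove [ftej] add [vcjn,gbjun,knewy] -> 19 lines: vmrcz lhmi wdxix jjii pwcs vcjn gbjun knewy lbno vzi jxfwc jkd paohy awm wxzbj rsuq hvhbo htud qsl
Final line 3: wdxix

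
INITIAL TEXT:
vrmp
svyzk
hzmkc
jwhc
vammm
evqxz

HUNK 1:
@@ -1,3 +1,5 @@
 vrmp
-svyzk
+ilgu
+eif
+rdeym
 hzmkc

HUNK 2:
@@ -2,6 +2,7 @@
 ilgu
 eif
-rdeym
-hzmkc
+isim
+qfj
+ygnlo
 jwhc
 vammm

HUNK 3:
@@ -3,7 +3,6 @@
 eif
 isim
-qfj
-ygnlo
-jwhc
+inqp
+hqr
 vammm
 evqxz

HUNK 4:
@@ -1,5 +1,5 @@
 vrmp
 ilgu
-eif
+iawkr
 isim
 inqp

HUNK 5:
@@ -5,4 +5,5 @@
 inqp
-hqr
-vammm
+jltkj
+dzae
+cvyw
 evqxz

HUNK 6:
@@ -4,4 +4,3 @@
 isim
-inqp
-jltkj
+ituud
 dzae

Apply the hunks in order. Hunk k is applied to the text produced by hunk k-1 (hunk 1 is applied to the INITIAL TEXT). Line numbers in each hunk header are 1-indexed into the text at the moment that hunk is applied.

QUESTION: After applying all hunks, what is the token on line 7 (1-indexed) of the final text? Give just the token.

Hunk 1: at line 1 remove [svyzk] add [ilgu,eif,rdeym] -> 8 lines: vrmp ilgu eif rdeym hzmkc jwhc vammm evqxz
Hunk 2: at line 2 remove [rdeym,hzmkc] add [isim,qfj,ygnlo] -> 9 lines: vrmp ilgu eif isim qfj ygnlo jwhc vammm evqxz
Hunk 3: at line 3 remove [qfj,ygnlo,jwhc] add [inqp,hqr] -> 8 lines: vrmp ilgu eif isim inqp hqr vammm evqxz
Hunk 4: at line 1 remove [eif] add [iawkr] -> 8 lines: vrmp ilgu iawkr isim inqp hqr vammm evqxz
Hunk 5: at line 5 remove [hqr,vammm] add [jltkj,dzae,cvyw] -> 9 lines: vrmp ilgu iawkr isim inqp jltkj dzae cvyw evqxz
Hunk 6: at line 4 remove [inqp,jltkj] add [ituud] -> 8 lines: vrmp ilgu iawkr isim ituud dzae cvyw evqxz
Final line 7: cvyw

Answer: cvyw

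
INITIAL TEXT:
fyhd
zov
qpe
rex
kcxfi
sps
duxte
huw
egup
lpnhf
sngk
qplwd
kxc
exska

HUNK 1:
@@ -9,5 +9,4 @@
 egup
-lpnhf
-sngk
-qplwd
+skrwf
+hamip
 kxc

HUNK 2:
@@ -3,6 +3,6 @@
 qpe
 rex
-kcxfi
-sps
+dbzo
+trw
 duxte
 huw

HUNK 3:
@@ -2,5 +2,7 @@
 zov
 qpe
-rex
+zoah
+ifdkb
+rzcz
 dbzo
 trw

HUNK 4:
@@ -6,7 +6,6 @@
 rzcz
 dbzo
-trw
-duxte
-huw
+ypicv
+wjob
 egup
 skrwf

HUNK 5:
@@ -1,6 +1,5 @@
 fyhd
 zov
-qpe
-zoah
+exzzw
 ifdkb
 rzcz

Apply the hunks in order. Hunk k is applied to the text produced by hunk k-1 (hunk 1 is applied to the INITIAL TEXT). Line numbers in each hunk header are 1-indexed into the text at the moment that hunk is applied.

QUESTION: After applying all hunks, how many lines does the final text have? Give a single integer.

Hunk 1: at line 9 remove [lpnhf,sngk,qplwd] add [skrwf,hamip] -> 13 lines: fyhd zov qpe rex kcxfi sps duxte huw egup skrwf hamip kxc exska
Hunk 2: at line 3 remove [kcxfi,sps] add [dbzo,trw] -> 13 lines: fyhd zov qpe rex dbzo trw duxte huw egup skrwf hamip kxc exska
Hunk 3: at line 2 remove [rex] add [zoah,ifdkb,rzcz] -> 15 lines: fyhd zov qpe zoah ifdkb rzcz dbzo trw duxte huw egup skrwf hamip kxc exska
Hunk 4: at line 6 remove [trw,duxte,huw] add [ypicv,wjob] -> 14 lines: fyhd zov qpe zoah ifdkb rzcz dbzo ypicv wjob egup skrwf hamip kxc exska
Hunk 5: at line 1 remove [qpe,zoah] add [exzzw] -> 13 lines: fyhd zov exzzw ifdkb rzcz dbzo ypicv wjob egup skrwf hamip kxc exska
Final line count: 13

Answer: 13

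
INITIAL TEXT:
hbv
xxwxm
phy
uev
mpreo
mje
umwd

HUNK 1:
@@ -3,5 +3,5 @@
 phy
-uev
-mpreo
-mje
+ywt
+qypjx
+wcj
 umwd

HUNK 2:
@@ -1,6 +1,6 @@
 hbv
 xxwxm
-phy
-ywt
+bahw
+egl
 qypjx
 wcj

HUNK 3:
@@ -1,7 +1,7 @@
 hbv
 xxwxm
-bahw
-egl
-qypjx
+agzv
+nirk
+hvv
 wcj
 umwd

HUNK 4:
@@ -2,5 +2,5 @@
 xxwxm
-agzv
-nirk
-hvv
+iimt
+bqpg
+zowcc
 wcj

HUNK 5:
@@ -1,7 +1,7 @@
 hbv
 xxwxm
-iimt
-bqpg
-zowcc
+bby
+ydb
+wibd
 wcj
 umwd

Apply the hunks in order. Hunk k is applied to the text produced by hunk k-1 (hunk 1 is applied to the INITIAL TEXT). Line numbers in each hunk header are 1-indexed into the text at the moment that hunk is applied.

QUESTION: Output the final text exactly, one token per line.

Answer: hbv
xxwxm
bby
ydb
wibd
wcj
umwd

Derivation:
Hunk 1: at line 3 remove [uev,mpreo,mje] add [ywt,qypjx,wcj] -> 7 lines: hbv xxwxm phy ywt qypjx wcj umwd
Hunk 2: at line 1 remove [phy,ywt] add [bahw,egl] -> 7 lines: hbv xxwxm bahw egl qypjx wcj umwd
Hunk 3: at line 1 remove [bahw,egl,qypjx] add [agzv,nirk,hvv] -> 7 lines: hbv xxwxm agzv nirk hvv wcj umwd
Hunk 4: at line 2 remove [agzv,nirk,hvv] add [iimt,bqpg,zowcc] -> 7 lines: hbv xxwxm iimt bqpg zowcc wcj umwd
Hunk 5: at line 1 remove [iimt,bqpg,zowcc] add [bby,ydb,wibd] -> 7 lines: hbv xxwxm bby ydb wibd wcj umwd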